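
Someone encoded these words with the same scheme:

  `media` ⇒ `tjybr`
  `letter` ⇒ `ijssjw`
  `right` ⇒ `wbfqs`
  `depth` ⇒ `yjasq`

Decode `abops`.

m(12)→t(19) and e(4)→j(9) fit y≡11x+17 (mod 26); the inverse of 11 mod 26 is 19. This is an affine cipher: with a=0,…,z=25, each position x becomes (11x+17) mod 26.
Undoing it on abops: a(0)→19·(0−17)≡15=p; b(1)→19·(1−17)≡8=i; o(14)→19·(14−17)≡21=v; p(15)→19·(15−17)≡14=o; s(18)→19·(18−17)≡19=t (all mod 26).

pivot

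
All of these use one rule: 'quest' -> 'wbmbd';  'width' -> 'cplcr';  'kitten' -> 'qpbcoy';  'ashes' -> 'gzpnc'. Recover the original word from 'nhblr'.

hatch

The shift increases by 1 at each position, starting from +6: 6, 7, 8, ….
Reversing it on nhblr: n−6=h, h−7=a, b−8=t, l−9=c, r−10=h.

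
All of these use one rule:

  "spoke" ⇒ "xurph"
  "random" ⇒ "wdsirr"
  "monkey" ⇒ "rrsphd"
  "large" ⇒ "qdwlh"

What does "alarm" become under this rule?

The shift depends on letter class: consonant s→x is +5, but vowel o→r is +3. The rule splits by letter class: vowels +3, consonants +5.
On alarm: a(vowel)+3=d, l(cons)+5=q, a(vowel)+3=d, r(cons)+5=w, m(cons)+5=r.

dqdwr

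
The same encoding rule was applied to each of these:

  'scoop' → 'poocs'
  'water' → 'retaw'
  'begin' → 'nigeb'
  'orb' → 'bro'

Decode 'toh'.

hot

The output letters match the input read backwards: scoop reversed is poocs. The word is simply reversed.
Undoing it on toh: then reverse → hot.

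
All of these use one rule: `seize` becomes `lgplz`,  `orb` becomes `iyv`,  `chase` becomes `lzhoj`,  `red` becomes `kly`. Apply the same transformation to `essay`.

fhzzl

The output letters match the input read backwards, each shifted +7: seize reversed is ezies. Two steps: reverse the string, then apply a Caesar shift of +7.
On essay: reverse → yasse; then shift: y+7=f, a+7=h, s+7=z, s+7=z, e+7=l.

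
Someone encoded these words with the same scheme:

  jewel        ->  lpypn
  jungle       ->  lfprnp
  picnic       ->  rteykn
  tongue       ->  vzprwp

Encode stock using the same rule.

ueqnm

Shifts by position in jewel: pos 0: j→l (+2), pos 1: e→p (+11), pos 2: w→y (+2), pos 3: e→p (+11) — repeating every 2. The shifts repeat in a cycle of length 2: positions 0,1,… shift by +2, +11, then the pattern repeats.
On stock: s+2=u, t+11=e, o+2=q, c+11=n, k+2=m.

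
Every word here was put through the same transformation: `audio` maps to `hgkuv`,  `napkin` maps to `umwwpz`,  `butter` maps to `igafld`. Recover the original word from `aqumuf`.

The shifts repeat in a cycle of length 2: positions 0,1,… shift by +7, +12, then the pattern repeats.
Decoding aqumuf: a−7=t, q−12=e, u−7=n, m−12=a, u−7=n, f−12=t.

tenant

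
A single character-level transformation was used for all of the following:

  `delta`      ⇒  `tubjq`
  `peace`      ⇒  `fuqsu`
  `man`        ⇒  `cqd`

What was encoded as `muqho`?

weary

Compare letters: d→t is +16, e→u is +16, l→b is +16 — a constant shift. It's a constant shift of +16 (ROT16).
Decoding muqho: m−16=w, u−16=e, q−16=a, h−16=r, o−16=y.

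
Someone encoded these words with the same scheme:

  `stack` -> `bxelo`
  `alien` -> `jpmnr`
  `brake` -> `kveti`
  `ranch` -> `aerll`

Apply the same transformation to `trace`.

cveli

A repeating key of period 3 is used — shifts +9, +4, +4 over and over.
Applying it to trace: t+9=c, r+4=v, a+4=e, c+9=l, e+4=i.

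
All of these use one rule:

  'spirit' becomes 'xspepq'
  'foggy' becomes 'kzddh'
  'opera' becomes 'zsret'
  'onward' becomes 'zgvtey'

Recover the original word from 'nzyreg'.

modern

s(18)→x(23) and p(15)→s(18) fit y≡19x+19 (mod 26); the inverse of 19 mod 26 is 11. This is an affine cipher: with a=0,…,z=25, each position x becomes (19x+19) mod 26.
Undoing it on nzyreg: n(13)→11·(13−19)≡12=m; z(25)→11·(25−19)≡14=o; y(24)→11·(24−19)≡3=d; r(17)→11·(17−19)≡4=e; e(4)→11·(4−19)≡17=r; g(6)→11·(6−19)≡13=n (all mod 26).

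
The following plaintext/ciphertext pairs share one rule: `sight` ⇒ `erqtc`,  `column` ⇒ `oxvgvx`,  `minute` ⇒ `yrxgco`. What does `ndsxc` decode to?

It's a Vigenère-style cipher with numeric key [12,9,10]: position i shifts by key[i mod 3].
Reversing it on ndsxc: n−12=b, d−9=u, s−10=i, x−12=l, c−9=t.

built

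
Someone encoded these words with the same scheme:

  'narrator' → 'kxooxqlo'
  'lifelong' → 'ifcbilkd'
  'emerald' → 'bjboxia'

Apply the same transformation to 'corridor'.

Compare letters: n→k is +23, a→x is +23, r→o is +23 — a constant shift. It's a constant shift of +23 (ROT23).
On corridor: c+23=z, o+23=l, r+23=o, r+23=o, i+23=f, d+23=a, o+23=l, r+23=o.

zloofalo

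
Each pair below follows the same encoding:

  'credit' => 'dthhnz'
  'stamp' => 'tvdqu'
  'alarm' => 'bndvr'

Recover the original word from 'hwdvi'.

guard

In credit: c→d is +1, r→t is +2, e→h is +3, d→h is +4 — the shift increases by 1 each position. The shift increases by 1 at each position, starting from +1: 1, 2, 3, ….
Reversing it on hwdvi: h−1=g, w−2=u, d−3=a, v−4=r, i−5=d.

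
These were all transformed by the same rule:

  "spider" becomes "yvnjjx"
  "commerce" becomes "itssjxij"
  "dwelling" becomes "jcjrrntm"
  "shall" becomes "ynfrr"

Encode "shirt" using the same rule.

ynnxz

The shift depends on letter class: consonant s→y is +6, but vowel i→n is +5. Two shifts are in play — +5 for a/e/i/o/u, +6 for every other letter.
Applying it to shirt: s(cons)+6=y, h(cons)+6=n, i(vowel)+5=n, r(cons)+6=x, t(cons)+6=z.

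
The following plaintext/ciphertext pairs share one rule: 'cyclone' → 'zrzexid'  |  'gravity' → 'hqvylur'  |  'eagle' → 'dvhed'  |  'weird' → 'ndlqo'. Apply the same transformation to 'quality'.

Treating letters as 0–25, the rule is x ↦ 15x + 21 (mod 26).
On quality: q(16)→15·16+21≡1=b; u(20)→15·20+21≡9=j; a(0)→15·0+21≡21=v; l(11)→15·11+21≡4=e; i(8)→15·8+21≡11=l; t(19)→15·19+21≡20=u; y(24)→15·24+21≡17=r (all mod 26).

bjvelur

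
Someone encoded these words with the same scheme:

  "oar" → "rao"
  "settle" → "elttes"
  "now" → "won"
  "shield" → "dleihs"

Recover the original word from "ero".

The output letters match the input read backwards: oar reversed is rao. The word is simply reversed.
Undoing it on ero: then reverse → ore.

ore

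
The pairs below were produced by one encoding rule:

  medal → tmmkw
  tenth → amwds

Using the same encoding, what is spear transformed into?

zxnkc

In medal: m→t is +7, e→m is +8, d→m is +9, a→k is +10 — the shift increases by 1 each position. Each letter shifts forward by (position + 7), i.e. 7, 8, 9, … — the shift grows by one for each successive letter.
On spear: s+7=z, p+8=x, e+9=n, a+10=k, r+11=c.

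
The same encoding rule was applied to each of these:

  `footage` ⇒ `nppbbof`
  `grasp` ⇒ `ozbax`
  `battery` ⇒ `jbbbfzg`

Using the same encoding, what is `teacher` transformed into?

bfbkpfz

The shift depends on letter class: consonant f→n is +8, but vowel o→p is +1. Two shifts are in play — +1 for a/e/i/o/u, +8 for every other letter.
For teacher: t(cons)+8=b, e(vowel)+1=f, a(vowel)+1=b, c(cons)+8=k, h(cons)+8=p, e(vowel)+1=f, r(cons)+8=z.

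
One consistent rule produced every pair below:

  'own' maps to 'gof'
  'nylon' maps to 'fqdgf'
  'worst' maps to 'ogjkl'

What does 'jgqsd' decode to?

Compare letters: o→g is +18, w→o is +18, n→f is +18 — a constant shift. It's a constant shift of +18 (ROT18).
Decoding jgqsd: j−18=r, g−18=o, q−18=y, s−18=a, d−18=l.

royal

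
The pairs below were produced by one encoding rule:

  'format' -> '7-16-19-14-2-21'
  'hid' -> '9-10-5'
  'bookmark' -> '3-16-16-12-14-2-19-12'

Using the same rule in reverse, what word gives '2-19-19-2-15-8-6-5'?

arranged

f is letter #6 and maps to 7: an offset of 1. Each letter is replaced by its alphabet position (a=1..z=26) + 1.
Reversing it on 2-19-19-2-15-8-6-5: 2→(2−1)÷1=1=a, 19→(19−1)÷1=18=r, 19→(19−1)÷1=18=r, 2→(2−1)÷1=1=a, 15→(15−1)÷1=14=n, 8→(8−1)÷1=7=g, 6→(6−1)÷1=5=e, 5→(5−1)÷1=4=d.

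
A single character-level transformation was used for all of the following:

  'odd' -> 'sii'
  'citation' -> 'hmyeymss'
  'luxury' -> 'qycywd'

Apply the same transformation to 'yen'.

dis

The shift depends on letter class: consonant d→i is +5, but vowel o→s is +4. The rule splits by letter class: vowels +4, consonants +5.
For yen: y(cons)+5=d, e(vowel)+4=i, n(cons)+5=s.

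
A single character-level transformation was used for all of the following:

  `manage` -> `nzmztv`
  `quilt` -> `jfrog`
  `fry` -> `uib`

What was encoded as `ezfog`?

vault

Each pair mirrors across the alphabet (m↔n, a↔z, n↔m): positions sum to 25. Each letter is replaced by its mirror in the alphabet: a↔z, b↔y, c↔x, and so on (the Atbash cipher).
Decoding ezfog: e↔v, z↔a, f↔u, o↔l, g↔t.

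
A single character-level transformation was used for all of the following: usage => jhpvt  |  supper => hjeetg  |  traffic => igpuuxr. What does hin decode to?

Compare letters: u→j is +15, s→h is +15, a→p is +15 — a constant shift. It's a constant shift of +15 (ROT15).
Reversing it on hin: h−15=s, i−15=t, n−15=y.

sty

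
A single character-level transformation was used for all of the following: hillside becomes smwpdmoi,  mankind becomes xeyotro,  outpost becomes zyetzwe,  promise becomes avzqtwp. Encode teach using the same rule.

Shifts by position in hillside: pos 0: h→s (+11), pos 1: i→m (+4), pos 2: l→w (+11), pos 3: l→p (+4) — repeating every 2. A repeating key of period 2 is used — shifts +11, +4 over and over.
Applying it to teach: t+11=e, e+4=i, a+11=l, c+4=g, h+11=s.

eilgs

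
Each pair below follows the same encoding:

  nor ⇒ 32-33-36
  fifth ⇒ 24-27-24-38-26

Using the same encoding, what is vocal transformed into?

40-33-21-19-30

n is letter #14 and maps to 32: an offset of 18. The number is (letter's place in the alphabet, a=1) + 18.
For vocal: v=22→40, o=15→33, c=3→21, a=1→19, l=12→30.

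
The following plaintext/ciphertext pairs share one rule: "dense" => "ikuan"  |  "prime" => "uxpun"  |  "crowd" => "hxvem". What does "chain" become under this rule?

In dense: d→i is +5, e→k is +6, n→u is +7, s→a is +8 — the shift increases by 1 each position. Each letter shifts forward by (position + 5), i.e. 5, 6, 7, … — the shift grows by one for each successive letter.
For chain: c+5=h, h+6=n, a+7=h, i+8=q, n+9=w.

hnhqw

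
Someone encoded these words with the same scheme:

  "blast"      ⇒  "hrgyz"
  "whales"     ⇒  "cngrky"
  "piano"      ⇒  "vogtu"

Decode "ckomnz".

weight

Compare letters: b→h is +6, l→r is +6, a→g is +6 — a constant shift. It's a constant shift of +6 (ROT6).
Reversing it on ckomnz: c−6=w, k−6=e, o−6=i, m−6=g, n−6=h, z−6=t.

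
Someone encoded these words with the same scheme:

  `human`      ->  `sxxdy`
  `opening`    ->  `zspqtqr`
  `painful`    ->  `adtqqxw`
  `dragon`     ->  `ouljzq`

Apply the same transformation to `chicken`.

It's a Vigenère-style cipher with numeric key [11,3]: position i shifts by key[i mod 2].
Applying it to chicken: c+11=n, h+3=k, i+11=t, c+3=f, k+11=v, e+3=h, n+11=y.

nktfvhy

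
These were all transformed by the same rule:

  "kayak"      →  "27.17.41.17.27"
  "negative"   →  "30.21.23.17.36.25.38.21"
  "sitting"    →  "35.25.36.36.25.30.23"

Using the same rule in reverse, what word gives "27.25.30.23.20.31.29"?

kingdom

k is letter #11 and maps to 27: an offset of 16. The number is (letter's place in the alphabet, a=1) + 16.
Undoing it on 27.25.30.23.20.31.29: 27→(27−16)÷1=11=k, 25→(25−16)÷1=9=i, 30→(30−16)÷1=14=n, 23→(23−16)÷1=7=g, 20→(20−16)÷1=4=d, 31→(31−16)÷1=15=o, 29→(29−16)÷1=13=m.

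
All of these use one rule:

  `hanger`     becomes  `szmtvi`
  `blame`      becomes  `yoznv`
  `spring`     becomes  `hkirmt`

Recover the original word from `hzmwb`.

Each pair mirrors across the alphabet (h↔s, a↔z, n↔m): positions sum to 25. Letters are reflected about the middle of the alphabet (position → 25−position): Atbash.
Reversing it on hzmwb: h↔s, z↔a, m↔n, w↔d, b↔y.

sandy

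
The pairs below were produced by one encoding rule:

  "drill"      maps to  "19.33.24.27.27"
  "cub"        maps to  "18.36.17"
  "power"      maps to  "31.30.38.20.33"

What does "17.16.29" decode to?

ban

d is letter #4 and maps to 19: an offset of 15. Letters become their 1-based position plus 15 (so a→16, b→17, …).
Undoing it on 17.16.29: 17→(17−15)÷1=2=b, 16→(16−15)÷1=1=a, 29→(29−15)÷1=14=n.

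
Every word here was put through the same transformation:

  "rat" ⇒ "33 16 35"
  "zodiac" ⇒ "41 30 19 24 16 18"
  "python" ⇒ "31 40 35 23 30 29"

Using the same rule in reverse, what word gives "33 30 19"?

rod

r is letter #18 and maps to 33: an offset of 15. Letters become their 1-based position plus 15 (so a→16, b→17, …).
Undoing it on 33 30 19: 33→(33−15)÷1=18=r, 30→(30−15)÷1=15=o, 19→(19−15)÷1=4=d.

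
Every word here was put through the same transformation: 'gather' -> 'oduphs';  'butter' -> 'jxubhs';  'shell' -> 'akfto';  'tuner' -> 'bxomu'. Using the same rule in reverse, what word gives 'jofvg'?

blend

Shifts by position in gather: pos 0: g→o (+8), pos 1: a→d (+3), pos 2: t→u (+1), pos 3: h→p (+8), pos 4: e→h (+3), pos 5: r→s (+1) — repeating every 3. A repeating key of period 3 is used — shifts +8, +3, +1 over and over.
Decoding jofvg: j−8=b, o−3=l, f−1=e, v−8=n, g−3=d.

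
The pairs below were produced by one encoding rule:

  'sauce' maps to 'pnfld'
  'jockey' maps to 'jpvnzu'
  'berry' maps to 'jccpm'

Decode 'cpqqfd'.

The output letters match the input read backwards, each shifted +11: sauce reversed is ecuas. The word is reversed, then every letter is shifted forward by 11.
Undoing it on cpqqfd: shift back: c−11=r, p−11=e, q−11=f, q−11=f, f−11=u, d−11=s → reffus; then reverse → suffer.

suffer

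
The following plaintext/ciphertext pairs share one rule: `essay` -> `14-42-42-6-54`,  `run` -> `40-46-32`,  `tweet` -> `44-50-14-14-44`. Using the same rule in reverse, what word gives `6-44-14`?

ate

e(#5)→14 and s(#19)→42: differences scale by 2, so n = 2·pos + 4. Each letter becomes 2×(its alphabet position, a=1..z=26) + 4.
Decoding 6-44-14: 6→(6−4)÷2=1=a, 44→(44−4)÷2=20=t, 14→(14−4)÷2=5=e.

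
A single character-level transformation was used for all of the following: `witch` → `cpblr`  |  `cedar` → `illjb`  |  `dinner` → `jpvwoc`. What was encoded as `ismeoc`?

The shift increases by 1 at each position, starting from +6: 6, 7, 8, ….
Undoing it on ismeoc: i−6=c, s−7=l, m−8=e, e−9=v, o−10=e, c−11=r.

clever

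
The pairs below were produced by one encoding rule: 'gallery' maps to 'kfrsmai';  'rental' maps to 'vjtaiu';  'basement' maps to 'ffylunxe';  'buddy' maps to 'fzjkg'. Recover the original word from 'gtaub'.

In gallery: g→k is +4, a→f is +5, l→r is +6, l→s is +7 — the shift increases by 1 each position. Letter i (0-indexed) is shifted by i+4, so successive shifts are 4, 5, 6, ….
Undoing it on gtaub: g−4=c, t−5=o, a−6=u, u−7=n, b−8=t.

count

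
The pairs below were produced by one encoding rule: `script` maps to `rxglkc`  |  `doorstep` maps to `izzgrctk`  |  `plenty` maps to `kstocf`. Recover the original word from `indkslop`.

dumpling

Treating letters as 0–25, the rule is x ↦ 11x + 1 (mod 26).
Undoing it on indkslop: i(8)→19·(8−1)≡3=d; n(13)→19·(13−1)≡20=u; d(3)→19·(3−1)≡12=m; k(10)→19·(10−1)≡15=p; s(18)→19·(18−1)≡11=l; l(11)→19·(11−1)≡8=i; o(14)→19·(14−1)≡13=n; p(15)→19·(15−1)≡6=g (all mod 26).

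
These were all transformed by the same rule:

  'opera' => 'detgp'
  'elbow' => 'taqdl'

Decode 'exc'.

It's a constant shift of +15 (ROT15).
Undoing it on exc: e−15=p, x−15=i, c−15=n.

pin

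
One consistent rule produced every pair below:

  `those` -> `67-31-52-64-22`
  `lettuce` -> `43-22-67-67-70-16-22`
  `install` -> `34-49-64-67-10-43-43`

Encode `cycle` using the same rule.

16-82-16-43-22

The formula is n = 3×(alphabet index, a=1) + 7.
On cycle: c=3→16, y=25→82, c=3→16, l=12→43, e=5→22.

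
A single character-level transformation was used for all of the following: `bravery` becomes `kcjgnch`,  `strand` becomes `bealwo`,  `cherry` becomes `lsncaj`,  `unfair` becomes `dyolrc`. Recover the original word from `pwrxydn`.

Shifts by position in bravery: pos 0: b→k (+9), pos 1: r→c (+11), pos 2: a→j (+9), pos 3: v→g (+11) — repeating every 2. It's a Vigenère-style cipher with numeric key [9,11]: position i shifts by key[i mod 2].
Reversing it on pwrxydn: p−9=g, w−11=l, r−9=i, x−11=m, y−9=p, d−11=s, n−9=e.

glimpse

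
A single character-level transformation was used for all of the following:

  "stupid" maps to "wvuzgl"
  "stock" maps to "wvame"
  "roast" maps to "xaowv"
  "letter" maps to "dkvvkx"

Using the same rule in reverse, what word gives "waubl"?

sound

Each letter's alphabet position (a=0..z=25) is mapped through 25·x+14 mod 26 — an affine cipher.
Decoding waubl: w(22)→25·(22−14)≡18=s; a(0)→25·(0−14)≡14=o; u(20)→25·(20−14)≡20=u; b(1)→25·(1−14)≡13=n; l(11)→25·(11−14)≡3=d (all mod 26).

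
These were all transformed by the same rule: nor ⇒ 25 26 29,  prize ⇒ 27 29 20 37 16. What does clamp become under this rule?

The number is (letter's place in the alphabet, a=1) + 11.
Applying it to clamp: c=3→14, l=12→23, a=1→12, m=13→24, p=16→27.

14 23 12 24 27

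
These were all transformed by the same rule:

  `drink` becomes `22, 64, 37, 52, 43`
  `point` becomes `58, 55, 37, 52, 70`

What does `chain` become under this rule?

19, 34, 13, 37, 52

d(#4)→22 and r(#18)→64: differences scale by 3, so n = 3·pos + 10. The formula is n = 3×(alphabet index, a=1) + 10.
For chain: c=3→19, h=8→34, a=1→13, i=9→37, n=14→52.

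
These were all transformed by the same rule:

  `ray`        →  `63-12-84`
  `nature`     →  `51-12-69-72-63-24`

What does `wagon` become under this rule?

78-12-30-54-51

r(#18)→63 and a(#1)→12: differences scale by 3, so n = 3·pos + 9. With a=1..z=26, the number is 3·pos + 9.
Applying it to wagon: w=23→78, a=1→12, g=7→30, o=15→54, n=14→51.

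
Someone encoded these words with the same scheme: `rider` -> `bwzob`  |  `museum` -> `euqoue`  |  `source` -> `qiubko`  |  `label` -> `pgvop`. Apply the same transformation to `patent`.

This is an affine cipher: with a=0,…,z=25, each position x becomes (15x+6) mod 26.
Applying it to patent: p(15)→15·15+6≡23=x; a(0)→15·0+6≡6=g; t(19)→15·19+6≡5=f; e(4)→15·4+6≡14=o; n(13)→15·13+6≡19=t; t(19)→15·19+6≡5=f (all mod 26).

xgfotf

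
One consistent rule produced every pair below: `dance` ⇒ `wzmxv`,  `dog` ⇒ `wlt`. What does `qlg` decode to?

jot

Each pair mirrors across the alphabet (d↔w, a↔z, n↔m): positions sum to 25. Letters are reflected about the middle of the alphabet (position → 25−position): Atbash.
Reversing it on qlg: q↔j, l↔o, g↔t.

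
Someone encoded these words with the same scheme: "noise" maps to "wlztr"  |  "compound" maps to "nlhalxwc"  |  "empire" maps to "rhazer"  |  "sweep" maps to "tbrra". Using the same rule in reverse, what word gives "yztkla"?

bishop

n(13)→w(22) and o(14)→l(11) fit y≡15x+9 (mod 26); the inverse of 15 mod 26 is 7. Treating letters as 0–25, the rule is x ↦ 15x + 9 (mod 26).
Undoing it on yztkla: y(24)→7·(24−9)≡1=b; z(25)→7·(25−9)≡8=i; t(19)→7·(19−9)≡18=s; k(10)→7·(10−9)≡7=h; l(11)→7·(11−9)≡14=o; a(0)→7·(0−9)≡15=p (all mod 26).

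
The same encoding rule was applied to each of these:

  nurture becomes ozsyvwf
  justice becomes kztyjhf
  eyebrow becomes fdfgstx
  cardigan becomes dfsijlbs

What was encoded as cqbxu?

blast

Shifts by position in nurture: pos 0: n→o (+1), pos 1: u→z (+5), pos 2: r→s (+1), pos 3: t→y (+5) — repeating every 2. The shifts repeat in a cycle of length 2: positions 0,1,… shift by +1, +5, then the pattern repeats.
Decoding cqbxu: c−1=b, q−5=l, b−1=a, x−5=s, u−1=t.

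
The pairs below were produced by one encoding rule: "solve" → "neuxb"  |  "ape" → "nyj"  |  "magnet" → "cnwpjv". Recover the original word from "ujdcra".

Read the word backwards and shift each letter +9.
Reversing it on ujdcra: shift back: u−9=l, j−9=a, d−9=u, c−9=t, r−9=i, a−9=r → lautir; then reverse → ritual.

ritual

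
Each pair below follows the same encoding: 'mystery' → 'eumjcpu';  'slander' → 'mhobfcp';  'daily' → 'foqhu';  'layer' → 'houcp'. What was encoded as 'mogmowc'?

sausage

m(12)→e(4) and y(24)→u(20) fit y≡23x+14 (mod 26); the inverse of 23 mod 26 is 17. Each letter's alphabet position (a=0..z=25) is mapped through 23·x+14 mod 26 — an affine cipher.
Decoding mogmowc: m(12)→17·(12−14)≡18=s; o(14)→17·(14−14)≡0=a; g(6)→17·(6−14)≡20=u; m(12)→17·(12−14)≡18=s; o(14)→17·(14−14)≡0=a; w(22)→17·(22−14)≡6=g; c(2)→17·(2−14)≡4=e (all mod 26).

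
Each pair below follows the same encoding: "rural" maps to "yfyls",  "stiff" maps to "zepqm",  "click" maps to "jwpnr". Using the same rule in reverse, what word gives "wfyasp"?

A repeating key of period 2 is used — shifts +7, +11 over and over.
Decoding wfyasp: w−7=p, f−11=u, y−7=r, a−11=p, s−7=l, p−11=e.

purple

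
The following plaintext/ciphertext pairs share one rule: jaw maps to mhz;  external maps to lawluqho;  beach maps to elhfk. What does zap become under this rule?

The shift depends on letter class: consonant j→m is +3, but vowel a→h is +7. Vowels shift forward by 7 and consonants shift forward by 3.
On zap: z(cons)+3=c, a(vowel)+7=h, p(cons)+3=s.

chs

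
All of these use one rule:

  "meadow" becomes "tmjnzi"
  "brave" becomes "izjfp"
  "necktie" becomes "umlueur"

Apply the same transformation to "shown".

The shift increases by 1 at each position, starting from +7: 7, 8, 9, ….
On shown: s+7=z, h+8=p, o+9=x, w+10=g, n+11=y.

zpxgy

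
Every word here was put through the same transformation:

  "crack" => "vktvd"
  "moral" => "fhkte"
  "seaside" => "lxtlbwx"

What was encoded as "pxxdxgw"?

Compare letters: c→v is +19, r→k is +19, a→t is +19 — a constant shift. This is a Caesar cipher with shift 19.
Reversing it on pxxdxgw: p−19=w, x−19=e, x−19=e, d−19=k, x−19=e, g−19=n, w−19=d.

weekend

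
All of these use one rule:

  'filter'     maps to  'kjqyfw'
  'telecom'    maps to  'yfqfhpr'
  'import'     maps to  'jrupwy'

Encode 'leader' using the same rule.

qfbifw

The shift depends on letter class: consonant f→k is +5, but vowel i→j is +1. Two shifts are in play — +1 for a/e/i/o/u, +5 for every other letter.
Applying it to leader: l(cons)+5=q, e(vowel)+1=f, a(vowel)+1=b, d(cons)+5=i, e(vowel)+1=f, r(cons)+5=w.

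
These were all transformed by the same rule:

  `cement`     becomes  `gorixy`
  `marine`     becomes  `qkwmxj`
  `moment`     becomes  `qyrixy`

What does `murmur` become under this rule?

Shifts by position in cement: pos 0: c→g (+4), pos 1: e→o (+10), pos 2: m→r (+5), pos 3: e→i (+4), pos 4: n→x (+10), pos 5: t→y (+5) — repeating every 3. A repeating key of period 3 is used — shifts +4, +10, +5 over and over.
For murmur: m+4=q, u+10=e, r+5=w, m+4=q, u+10=e, r+5=w.

qewqew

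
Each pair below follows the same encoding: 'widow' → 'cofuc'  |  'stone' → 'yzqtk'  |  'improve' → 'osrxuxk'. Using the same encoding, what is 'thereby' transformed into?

Shifts by position in widow: pos 0: w→c (+6), pos 1: i→o (+6), pos 2: d→f (+2), pos 3: o→u (+6), pos 4: w→c (+6) — repeating every 3. The shifts repeat in a cycle of length 3: positions 0,1,… shift by +6, +6, +2, then the pattern repeats.
For thereby: t+6=z, h+6=n, e+2=g, r+6=x, e+6=k, b+2=d, y+6=e.

zngxkde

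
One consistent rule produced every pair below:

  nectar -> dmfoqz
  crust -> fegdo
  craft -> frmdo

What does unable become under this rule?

The output letters match the input read backwards, each shifted +12: nectar reversed is ratcen. The word is reversed, then every letter is shifted forward by 12.
For unable: reverse → elbanu; then shift: e+12=q, l+12=x, b+12=n, a+12=m, n+12=z, u+12=g.

qxnmzg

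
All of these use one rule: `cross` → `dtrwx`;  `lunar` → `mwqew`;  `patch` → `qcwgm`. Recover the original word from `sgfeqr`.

In cross: c→d is +1, r→t is +2, o→r is +3, s→w is +4 — the shift increases by 1 each position. Each letter shifts forward by (position + 1), i.e. 1, 2, 3, … — the shift grows by one for each successive letter.
Undoing it on sgfeqr: s−1=r, g−2=e, f−3=c, e−4=a, q−5=l, r−6=l.

recall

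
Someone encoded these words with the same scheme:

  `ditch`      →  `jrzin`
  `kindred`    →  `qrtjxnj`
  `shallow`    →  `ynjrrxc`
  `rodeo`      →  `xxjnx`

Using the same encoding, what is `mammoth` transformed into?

The shift depends on letter class: consonant d→j is +6, but vowel i→r is +9. Vowels shift forward by 9 and consonants shift forward by 6.
Applying it to mammoth: m(cons)+6=s, a(vowel)+9=j, m(cons)+6=s, m(cons)+6=s, o(vowel)+9=x, t(cons)+6=z, h(cons)+6=n.

sjssxzn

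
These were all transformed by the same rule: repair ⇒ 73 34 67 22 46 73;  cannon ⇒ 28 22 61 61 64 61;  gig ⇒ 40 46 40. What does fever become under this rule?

r(#18)→73 and e(#5)→34: differences scale by 3, so n = 3·pos + 19. With a=1..z=26, the number is 3·pos + 19.
Applying it to fever: f=6→37, e=5→34, v=22→85, e=5→34, r=18→73.

37 34 85 34 73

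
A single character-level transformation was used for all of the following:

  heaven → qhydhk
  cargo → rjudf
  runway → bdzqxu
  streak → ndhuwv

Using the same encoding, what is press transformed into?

The output letters match the input read backwards, each shifted +3: heaven reversed is nevaeh. The word is reversed, then every letter is shifted forward by 3.
For press: reverse → sserp; then shift: s+3=v, s+3=v, e+3=h, r+3=u, p+3=s.

vvhus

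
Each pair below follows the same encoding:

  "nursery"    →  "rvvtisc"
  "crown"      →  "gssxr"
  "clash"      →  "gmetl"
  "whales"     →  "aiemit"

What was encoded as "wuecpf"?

Shifts by position in nursery: pos 0: n→r (+4), pos 1: u→v (+1), pos 2: r→v (+4), pos 3: s→t (+1) — repeating every 2. A repeating key of period 2 is used — shifts +4, +1 over and over.
Undoing it on wuecpf: w−4=s, u−1=t, e−4=a, c−1=b, p−4=l, f−1=e.

stable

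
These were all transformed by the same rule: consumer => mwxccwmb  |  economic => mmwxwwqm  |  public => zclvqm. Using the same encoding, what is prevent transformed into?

The shift depends on letter class: consonant c→m is +10, but vowel o→w is +8. The rule splits by letter class: vowels +8, consonants +10.
For prevent: p(cons)+10=z, r(cons)+10=b, e(vowel)+8=m, v(cons)+10=f, e(vowel)+8=m, n(cons)+10=x, t(cons)+10=d.

zbmfmxd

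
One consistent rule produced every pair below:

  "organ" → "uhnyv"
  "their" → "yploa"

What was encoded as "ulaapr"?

kitten

The output letters match the input read backwards, each shifted +7: organ reversed is nagro. The word is reversed, then every letter is shifted forward by 7.
Undoing it on ulaapr: shift back: u−7=n, l−7=e, a−7=t, a−7=t, p−7=i, r−7=k → nettik; then reverse → kitten.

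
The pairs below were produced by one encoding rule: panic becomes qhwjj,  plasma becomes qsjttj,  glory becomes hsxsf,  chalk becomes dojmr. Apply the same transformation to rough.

svdho

It's a Vigenère-style cipher with numeric key [1,7,9]: position i shifts by key[i mod 3].
For rough: r+1=s, o+7=v, u+9=d, g+1=h, h+7=o.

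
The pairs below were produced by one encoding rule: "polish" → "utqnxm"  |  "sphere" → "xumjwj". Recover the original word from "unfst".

piano

This is a Caesar cipher with shift 5.
Undoing it on unfst: u−5=p, n−5=i, f−5=a, s−5=n, t−5=o.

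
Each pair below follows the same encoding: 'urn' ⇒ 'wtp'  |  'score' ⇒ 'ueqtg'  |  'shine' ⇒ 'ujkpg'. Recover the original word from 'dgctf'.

Compare letters: u→w is +2, r→t is +2, n→p is +2 — a constant shift. This is a Caesar cipher with shift 2.
Undoing it on dgctf: d−2=b, g−2=e, c−2=a, t−2=r, f−2=d.

beard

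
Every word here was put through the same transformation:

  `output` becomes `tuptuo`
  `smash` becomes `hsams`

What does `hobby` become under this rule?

ybboh

The output letters match the input read backwards: output reversed is tuptuo. The word is simply reversed.
Applying it to hobby: reverse → ybboh.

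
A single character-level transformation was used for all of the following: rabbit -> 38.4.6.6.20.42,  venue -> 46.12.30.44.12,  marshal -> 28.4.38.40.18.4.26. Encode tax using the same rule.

r(#18)→38 and a(#1)→4: differences scale by 2, so n = 2·pos + 2. Each letter becomes 2×(its alphabet position, a=1..z=26) + 2.
Applying it to tax: t=20→42, a=1→4, x=24→50.

42.4.50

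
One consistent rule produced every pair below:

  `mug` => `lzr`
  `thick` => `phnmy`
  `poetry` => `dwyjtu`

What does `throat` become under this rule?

The output letters match the input read backwards, each shifted +5: mug reversed is gum. The word is reversed, then every letter is shifted forward by 5.
Applying it to throat: reverse → taorht; then shift: t+5=y, a+5=f, o+5=t, r+5=w, h+5=m, t+5=y.

yftwmy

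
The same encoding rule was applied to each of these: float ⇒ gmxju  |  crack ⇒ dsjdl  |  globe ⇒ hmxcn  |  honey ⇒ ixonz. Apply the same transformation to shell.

tinmm

The shift depends on letter class: consonant f→g is +1, but vowel o→x is +9. Two shifts are in play — +9 for a/e/i/o/u, +1 for every other letter.
Applying it to shell: s(cons)+1=t, h(cons)+1=i, e(vowel)+9=n, l(cons)+1=m, l(cons)+1=m.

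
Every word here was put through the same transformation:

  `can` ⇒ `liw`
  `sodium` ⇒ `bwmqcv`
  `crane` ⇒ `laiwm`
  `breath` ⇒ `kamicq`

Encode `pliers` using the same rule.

yuqmab

The shift depends on letter class: consonant c→l is +9, but vowel a→i is +8. Vowels shift forward by 8 and consonants shift forward by 9.
Applying it to pliers: p(cons)+9=y, l(cons)+9=u, i(vowel)+8=q, e(vowel)+8=m, r(cons)+9=a, s(cons)+9=b.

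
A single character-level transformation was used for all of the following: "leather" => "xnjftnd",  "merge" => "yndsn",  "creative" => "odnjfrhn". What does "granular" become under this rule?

The rule splits by letter class: vowels +9, consonants +12.
For granular: g(cons)+12=s, r(cons)+12=d, a(vowel)+9=j, n(cons)+12=z, u(vowel)+9=d, l(cons)+12=x, a(vowel)+9=j, r(cons)+12=d.

sdjzdxjd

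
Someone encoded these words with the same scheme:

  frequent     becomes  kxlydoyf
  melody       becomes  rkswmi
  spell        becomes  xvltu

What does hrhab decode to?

class

In frequent: f→k is +5, r→x is +6, e→l is +7, q→y is +8 — the shift increases by 1 each position. Letter i (0-indexed) is shifted by i+5, so successive shifts are 5, 6, 7, ….
Reversing it on hrhab: h−5=c, r−6=l, h−7=a, a−8=s, b−9=s.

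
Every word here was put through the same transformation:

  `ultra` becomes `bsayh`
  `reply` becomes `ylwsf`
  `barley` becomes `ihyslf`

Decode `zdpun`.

Compare letters: u→b is +7, l→s is +7, t→a is +7 — a constant shift. It's a constant shift of +7 (ROT7).
Undoing it on zdpun: z−7=s, d−7=w, p−7=i, u−7=n, n−7=g.

swing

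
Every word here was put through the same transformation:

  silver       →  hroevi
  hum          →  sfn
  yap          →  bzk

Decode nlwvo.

model

Each pair mirrors across the alphabet (s↔h, i↔r, l↔o): positions sum to 25. Letters are reflected about the middle of the alphabet (position → 25−position): Atbash.
Decoding nlwvo: n↔m, l↔o, w↔d, v↔e, o↔l.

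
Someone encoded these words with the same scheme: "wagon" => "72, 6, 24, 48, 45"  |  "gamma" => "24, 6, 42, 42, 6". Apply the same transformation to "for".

w(#23)→72 and a(#1)→6: differences scale by 3, so n = 3·pos + 3. The formula is n = 3×(alphabet index, a=1) + 3.
For for: f=6→21, o=15→48, r=18→57.

21, 48, 57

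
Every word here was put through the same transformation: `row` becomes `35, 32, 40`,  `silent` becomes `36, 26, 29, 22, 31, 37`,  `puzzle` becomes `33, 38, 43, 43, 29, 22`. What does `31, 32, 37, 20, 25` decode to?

The number is (letter's place in the alphabet, a=1) + 17.
Undoing it on 31, 32, 37, 20, 25: 31→(31−17)÷1=14=n, 32→(32−17)÷1=15=o, 37→(37−17)÷1=20=t, 20→(20−17)÷1=3=c, 25→(25−17)÷1=8=h.

notch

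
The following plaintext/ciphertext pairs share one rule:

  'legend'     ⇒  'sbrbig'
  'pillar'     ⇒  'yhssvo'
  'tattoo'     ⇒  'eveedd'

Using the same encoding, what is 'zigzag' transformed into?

l(11)→s(18) and e(4)→b(1) fit y≡21x+21 (mod 26); the inverse of 21 mod 26 is 5. Each letter's alphabet position (a=0..z=25) is mapped through 21·x+21 mod 26 — an affine cipher.
Applying it to zigzag: z(25)→21·25+21≡0=a; i(8)→21·8+21≡7=h; g(6)→21·6+21≡17=r; z(25)→21·25+21≡0=a; a(0)→21·0+21≡21=v; g(6)→21·6+21≡17=r (all mod 26).

ahravr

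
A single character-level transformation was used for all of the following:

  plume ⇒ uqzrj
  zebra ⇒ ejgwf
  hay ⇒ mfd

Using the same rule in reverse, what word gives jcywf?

Compare letters: p→u is +5, l→q is +5, u→z is +5 — a constant shift. Each letter is shifted forward by 5 in the alphabet (a Caesar shift of +5).
Reversing it on jcywf: j−5=e, c−5=x, y−5=t, w−5=r, f−5=a.

extra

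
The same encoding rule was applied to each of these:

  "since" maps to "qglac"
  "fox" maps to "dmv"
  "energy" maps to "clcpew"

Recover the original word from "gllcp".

inner

This is a Caesar cipher with shift 24.
Undoing it on gllcp: g−24=i, l−24=n, l−24=n, c−24=e, p−24=r.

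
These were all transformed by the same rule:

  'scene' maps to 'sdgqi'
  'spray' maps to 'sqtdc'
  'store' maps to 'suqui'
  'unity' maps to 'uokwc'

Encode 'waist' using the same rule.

In scene: s→s is +0, c→d is +1, e→g is +2, n→q is +3 — the shift increases by 1 each position. The shift increases by 1 at each position, starting from +0: 0, 1, 2, ….
For waist: w+0=w, a+1=b, i+2=k, s+3=v, t+4=x.

wbkvx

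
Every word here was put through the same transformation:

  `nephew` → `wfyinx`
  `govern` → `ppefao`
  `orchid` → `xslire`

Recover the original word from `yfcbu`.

Shifts by position in nephew: pos 0: n→w (+9), pos 1: e→f (+1), pos 2: p→y (+9), pos 3: h→i (+1) — repeating every 2. It's a Vigenère-style cipher with numeric key [9,1]: position i shifts by key[i mod 2].
Undoing it on yfcbu: y−9=p, f−1=e, c−9=t, b−1=a, u−9=l.

petal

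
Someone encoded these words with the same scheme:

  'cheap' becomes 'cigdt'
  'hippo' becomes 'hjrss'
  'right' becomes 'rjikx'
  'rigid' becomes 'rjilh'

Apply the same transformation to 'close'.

Each letter shifts forward by its position index (0, 1, 2, …) — the shift grows by one for each successive letter.
For close: c+0=c, l+1=m, o+2=q, s+3=v, e+4=i.

cmqvi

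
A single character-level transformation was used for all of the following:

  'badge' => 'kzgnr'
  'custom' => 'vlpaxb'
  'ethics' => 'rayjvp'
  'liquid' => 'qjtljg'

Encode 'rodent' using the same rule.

b(1)→k(10) and a(0)→z(25) fit y≡11x+25 (mod 26); the inverse of 11 mod 26 is 19. Each letter's alphabet position (a=0..z=25) is mapped through 11·x+25 mod 26 — an affine cipher.
On rodent: r(17)→11·17+25≡4=e; o(14)→11·14+25≡23=x; d(3)→11·3+25≡6=g; e(4)→11·4+25≡17=r; n(13)→11·13+25≡12=m; t(19)→11·19+25≡0=a (all mod 26).

exgrma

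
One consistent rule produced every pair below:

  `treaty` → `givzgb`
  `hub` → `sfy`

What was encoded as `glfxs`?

touch

Each pair mirrors across the alphabet (t↔g, r↔i, e↔v): positions sum to 25. This is the alphabet-reversal cipher (Atbash): a becomes z, b becomes y, etc.
Reversing it on glfxs: g↔t, l↔o, f↔u, x↔c, s↔h.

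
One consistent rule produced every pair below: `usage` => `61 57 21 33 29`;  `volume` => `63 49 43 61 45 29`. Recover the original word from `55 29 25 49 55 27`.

u(#21)→61 and s(#19)→57: differences scale by 2, so n = 2·pos + 19. With a=1..z=26, the number is 2·pos + 19.
Decoding 55 29 25 49 55 27: 55→(55−19)÷2=18=r, 29→(29−19)÷2=5=e, 25→(25−19)÷2=3=c, 49→(49−19)÷2=15=o, 55→(55−19)÷2=18=r, 27→(27−19)÷2=4=d.

record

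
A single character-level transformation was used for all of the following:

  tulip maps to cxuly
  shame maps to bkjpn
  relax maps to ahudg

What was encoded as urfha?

lower

It's a Vigenère-style cipher with numeric key [9,3]: position i shifts by key[i mod 2].
Reversing it on urfha: u−9=l, r−3=o, f−9=w, h−3=e, a−9=r.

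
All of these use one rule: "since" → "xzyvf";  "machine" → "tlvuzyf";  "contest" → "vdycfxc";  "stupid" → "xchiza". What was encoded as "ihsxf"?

s(18)→x(23) and i(8)→z(25) fit y≡5x+11 (mod 26); the inverse of 5 mod 26 is 21. Treating letters as 0–25, the rule is x ↦ 5x + 11 (mod 26).
Reversing it on ihsxf: i(8)→21·(8−11)≡15=p; h(7)→21·(7−11)≡20=u; s(18)→21·(18−11)≡17=r; x(23)→21·(23−11)≡18=s; f(5)→21·(5−11)≡4=e (all mod 26).

purse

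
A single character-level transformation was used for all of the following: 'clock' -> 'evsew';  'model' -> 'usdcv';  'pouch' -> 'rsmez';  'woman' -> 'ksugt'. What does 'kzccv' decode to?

wheel

c(2)→e(4) and l(11)→v(21) fit y≡25x+6 (mod 26); the inverse of 25 mod 26 is 25. This is an affine cipher: with a=0,…,z=25, each position x becomes (25x+6) mod 26.
Decoding kzccv: k(10)→25·(10−6)≡22=w; z(25)→25·(25−6)≡7=h; c(2)→25·(2−6)≡4=e; c(2)→25·(2−6)≡4=e; v(21)→25·(21−6)≡11=l (all mod 26).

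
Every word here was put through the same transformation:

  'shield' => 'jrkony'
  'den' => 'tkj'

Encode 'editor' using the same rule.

The output letters match the input read backwards, each shifted +6: shield reversed is dleihs. Read the word backwards and shift each letter +6.
Applying it to editor: reverse → rotide; then shift: r+6=x, o+6=u, t+6=z, i+6=o, d+6=j, e+6=k.

xuzojk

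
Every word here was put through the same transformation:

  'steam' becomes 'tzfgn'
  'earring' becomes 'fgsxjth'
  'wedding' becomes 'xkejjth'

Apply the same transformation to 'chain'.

dnboo

Shifts by position in steam: pos 0: s→t (+1), pos 1: t→z (+6), pos 2: e→f (+1), pos 3: a→g (+6) — repeating every 2. A repeating key of period 2 is used — shifts +1, +6 over and over.
Applying it to chain: c+1=d, h+6=n, a+1=b, i+6=o, n+1=o.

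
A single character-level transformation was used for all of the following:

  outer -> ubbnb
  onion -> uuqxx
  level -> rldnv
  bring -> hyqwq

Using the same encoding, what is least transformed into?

In outer: o→u is +6, u→b is +7, t→b is +8, e→n is +9 — the shift increases by 1 each position. The shift increases by 1 at each position, starting from +6: 6, 7, 8, ….
Applying it to least: l+6=r, e+7=l, a+8=i, s+9=b, t+10=d.

rlibd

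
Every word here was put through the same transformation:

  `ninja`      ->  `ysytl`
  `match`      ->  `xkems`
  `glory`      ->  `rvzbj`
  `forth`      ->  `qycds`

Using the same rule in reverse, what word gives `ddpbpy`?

Shifts by position in ninja: pos 0: n→y (+11), pos 1: i→s (+10), pos 2: n→y (+11), pos 3: j→t (+10) — repeating every 2. The shifts repeat in a cycle of length 2: positions 0,1,… shift by +11, +10, then the pattern repeats.
Undoing it on ddpbpy: d−11=s, d−10=t, p−11=e, b−10=r, p−11=e, y−10=o.

stereo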